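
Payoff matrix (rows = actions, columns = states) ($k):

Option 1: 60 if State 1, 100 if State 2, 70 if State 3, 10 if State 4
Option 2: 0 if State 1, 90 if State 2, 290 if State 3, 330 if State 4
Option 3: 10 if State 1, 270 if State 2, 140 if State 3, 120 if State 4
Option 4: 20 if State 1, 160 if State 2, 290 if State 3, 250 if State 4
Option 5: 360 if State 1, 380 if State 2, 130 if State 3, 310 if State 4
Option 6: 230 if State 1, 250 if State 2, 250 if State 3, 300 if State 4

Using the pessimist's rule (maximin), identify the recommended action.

Option 6

Row minima: Option 1=10, Option 2=0, Option 3=10, Option 4=20, Option 5=130, Option 6=230
Best worst-case = 230 → Option 6.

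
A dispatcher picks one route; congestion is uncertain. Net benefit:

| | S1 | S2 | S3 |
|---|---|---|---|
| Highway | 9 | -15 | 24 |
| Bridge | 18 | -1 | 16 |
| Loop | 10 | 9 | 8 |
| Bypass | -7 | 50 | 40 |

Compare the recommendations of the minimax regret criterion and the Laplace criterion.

minimax regret → Bypass; laplace → Bypass (agree)

Column bests: S1=18, S2=50, S3=40.
Highway regrets: 9, 65, 16 → max 65
Bridge regrets: 0, 51, 24 → max 51
Loop regrets: 8, 41, 32 → max 41
Bypass regrets: 25, 0, 0 → max 25
Smallest max regret = 25 → Bypass.
Row averages: Highway=6, Bridge=11, Loop=9, Bypass=83/3
Highest average = 83/3 → Bypass.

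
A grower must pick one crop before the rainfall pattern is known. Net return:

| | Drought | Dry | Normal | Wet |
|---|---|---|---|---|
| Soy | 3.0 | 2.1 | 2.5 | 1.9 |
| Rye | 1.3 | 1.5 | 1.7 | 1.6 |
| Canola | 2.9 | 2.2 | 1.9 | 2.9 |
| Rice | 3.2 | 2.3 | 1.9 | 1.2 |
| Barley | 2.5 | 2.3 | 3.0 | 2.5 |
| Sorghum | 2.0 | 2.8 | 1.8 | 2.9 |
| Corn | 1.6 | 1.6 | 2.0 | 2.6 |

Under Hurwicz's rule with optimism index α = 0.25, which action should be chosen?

Barley

Soy: 0.25·3.0 + 0.75·1.9 = 2.175
Rye: 0.25·1.7 + 0.75·1.3 = 1.4
Canola: 0.25·2.9 + 0.75·1.9 = 2.15
Rice: 0.25·3.2 + 0.75·1.2 = 1.7
Barley: 0.25·3.0 + 0.75·2.3 = 2.475
Sorghum: 0.25·2.9 + 0.75·1.8 = 2.075
Corn: 0.25·2.6 + 0.75·1.6 = 1.85
Highest Hurwicz score = 2.475 → Barley.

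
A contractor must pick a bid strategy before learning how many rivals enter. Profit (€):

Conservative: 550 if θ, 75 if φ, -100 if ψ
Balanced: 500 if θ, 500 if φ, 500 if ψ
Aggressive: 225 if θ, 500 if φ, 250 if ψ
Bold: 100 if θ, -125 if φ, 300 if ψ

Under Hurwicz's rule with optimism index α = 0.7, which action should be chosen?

Balanced

Conservative: 0.7·550 + 0.3·(-100) = 355
Balanced: 0.7·500 + 0.3·500 = 500
Aggressive: 0.7·500 + 0.3·225 = 417.5
Bold: 0.7·300 + 0.3·(-125) = 172.5
Highest Hurwicz score = 500 → Balanced.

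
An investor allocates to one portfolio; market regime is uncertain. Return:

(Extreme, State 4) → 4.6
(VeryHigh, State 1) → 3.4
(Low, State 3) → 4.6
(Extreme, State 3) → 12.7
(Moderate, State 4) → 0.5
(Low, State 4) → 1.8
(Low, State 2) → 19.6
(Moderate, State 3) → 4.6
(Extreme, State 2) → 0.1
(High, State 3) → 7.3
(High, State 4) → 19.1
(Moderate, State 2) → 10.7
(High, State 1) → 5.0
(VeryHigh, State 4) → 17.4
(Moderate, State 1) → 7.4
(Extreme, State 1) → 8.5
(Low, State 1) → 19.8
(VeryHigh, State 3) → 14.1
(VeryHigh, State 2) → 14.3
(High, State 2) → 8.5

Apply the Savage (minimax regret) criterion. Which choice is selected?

Column bests: State 1=19.8, State 2=19.6, State 3=14.1, State 4=19.1.
Low regrets: 0.0, 0.0, 9.5, 17.3 → max 17.3
Moderate regrets: 12.4, 8.9, 9.5, 18.6 → max 18.6
High regrets: 14.8, 11.1, 6.8, 0.0 → max 14.8
VeryHigh regrets: 16.4, 5.3, 0.0, 1.7 → max 16.4
Extreme regrets: 11.3, 19.5, 1.4, 14.5 → max 19.5
Smallest max regret = 14.8 → High.

High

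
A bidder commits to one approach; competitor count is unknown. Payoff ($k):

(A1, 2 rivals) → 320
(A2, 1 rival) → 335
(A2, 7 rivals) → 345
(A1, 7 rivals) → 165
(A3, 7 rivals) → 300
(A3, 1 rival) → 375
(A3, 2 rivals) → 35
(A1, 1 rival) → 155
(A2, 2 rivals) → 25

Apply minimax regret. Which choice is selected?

A1

Column bests: 1 rival=375, 2 rivals=320, 7 rivals=345.
A1 regrets: 220, 0, 180 → max 220
A2 regrets: 40, 295, 0 → max 295
A3 regrets: 0, 285, 45 → max 285
Smallest max regret = 220 → A1.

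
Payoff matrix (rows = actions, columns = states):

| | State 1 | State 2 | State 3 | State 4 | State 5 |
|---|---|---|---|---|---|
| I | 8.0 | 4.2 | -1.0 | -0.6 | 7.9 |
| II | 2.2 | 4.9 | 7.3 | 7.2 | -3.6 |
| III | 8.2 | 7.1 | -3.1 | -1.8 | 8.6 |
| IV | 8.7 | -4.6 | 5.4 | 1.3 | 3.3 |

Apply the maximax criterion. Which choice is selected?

IV

Row maxima: I=8.0, II=7.3, III=8.6, IV=8.7
Best best-case = 8.7 → IV.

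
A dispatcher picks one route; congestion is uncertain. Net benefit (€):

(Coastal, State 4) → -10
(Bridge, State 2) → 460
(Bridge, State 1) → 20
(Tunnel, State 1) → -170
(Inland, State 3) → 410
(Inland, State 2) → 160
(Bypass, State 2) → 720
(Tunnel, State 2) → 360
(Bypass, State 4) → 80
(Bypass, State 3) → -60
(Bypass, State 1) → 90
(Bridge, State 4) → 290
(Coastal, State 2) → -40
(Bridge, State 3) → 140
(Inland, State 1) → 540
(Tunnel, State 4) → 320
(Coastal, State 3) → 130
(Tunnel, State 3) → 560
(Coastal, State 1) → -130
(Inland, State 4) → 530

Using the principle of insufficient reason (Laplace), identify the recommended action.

Row averages: Bypass=207.5, Bridge=227.5, Coastal=-12.5, Tunnel=267.5, Inland=410
Highest average = 410 → Inland.

Inland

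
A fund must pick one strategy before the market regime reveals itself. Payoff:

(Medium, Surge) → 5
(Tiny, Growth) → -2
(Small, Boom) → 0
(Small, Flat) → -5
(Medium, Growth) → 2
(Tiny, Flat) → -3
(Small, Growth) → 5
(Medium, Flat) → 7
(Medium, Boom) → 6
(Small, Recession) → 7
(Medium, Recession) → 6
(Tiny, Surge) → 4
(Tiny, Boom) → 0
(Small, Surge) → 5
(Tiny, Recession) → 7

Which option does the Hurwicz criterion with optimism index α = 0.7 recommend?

Medium

Tiny: 0.7·7 + 0.3·(-3) = 4
Small: 0.7·7 + 0.3·(-5) = 3.4
Medium: 0.7·7 + 0.3·2 = 5.5
Highest Hurwicz score = 5.5 → Medium.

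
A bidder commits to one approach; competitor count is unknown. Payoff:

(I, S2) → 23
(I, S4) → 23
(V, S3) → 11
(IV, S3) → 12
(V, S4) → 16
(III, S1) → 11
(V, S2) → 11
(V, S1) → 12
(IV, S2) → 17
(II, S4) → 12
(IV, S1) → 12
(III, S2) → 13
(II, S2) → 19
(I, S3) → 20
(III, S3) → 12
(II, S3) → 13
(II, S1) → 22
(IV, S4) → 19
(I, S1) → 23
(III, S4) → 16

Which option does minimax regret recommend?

Column bests: S1=23, S2=23, S3=20, S4=23.
I regrets: 0, 0, 0, 0 → max 0
II regrets: 1, 4, 7, 11 → max 11
III regrets: 12, 10, 8, 7 → max 12
IV regrets: 11, 6, 8, 4 → max 11
V regrets: 11, 12, 9, 7 → max 12
Smallest max regret = 0 → I.

I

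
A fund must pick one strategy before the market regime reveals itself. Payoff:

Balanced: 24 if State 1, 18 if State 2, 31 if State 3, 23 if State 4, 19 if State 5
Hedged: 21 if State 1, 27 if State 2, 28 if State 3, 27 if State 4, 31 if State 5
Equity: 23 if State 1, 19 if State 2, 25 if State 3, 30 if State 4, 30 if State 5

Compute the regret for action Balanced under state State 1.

Best payoff under State 1 is 24.
Regret = 24 − 24 = 0.

0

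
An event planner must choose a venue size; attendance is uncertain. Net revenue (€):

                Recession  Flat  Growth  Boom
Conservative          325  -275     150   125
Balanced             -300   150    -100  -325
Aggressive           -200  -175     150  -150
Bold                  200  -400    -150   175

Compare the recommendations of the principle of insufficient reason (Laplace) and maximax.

Row averages: Conservative=81.25, Balanced=-143.75, Aggressive=-93.75, Bold=-43.75
Highest average = 81.25 → Conservative.
Row maxima: Conservative=325, Balanced=150, Aggressive=150, Bold=200
Best best-case = 325 → Conservative.

laplace → Conservative; maximax → Conservative (agree)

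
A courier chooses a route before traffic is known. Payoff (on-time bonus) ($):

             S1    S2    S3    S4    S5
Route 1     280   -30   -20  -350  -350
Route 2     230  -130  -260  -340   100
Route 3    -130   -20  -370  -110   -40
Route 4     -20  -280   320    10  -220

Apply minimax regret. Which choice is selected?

Column bests: S1=280, S2=-20, S3=320, S4=10, S5=100.
Route 1 regrets: 0, 10, 340, 360, 450 → max 450
Route 2 regrets: 50, 110, 580, 350, 0 → max 580
Route 3 regrets: 410, 0, 690, 120, 140 → max 690
Route 4 regrets: 300, 260, 0, 0, 320 → max 320
Smallest max regret = 320 → Route 4.

Route 4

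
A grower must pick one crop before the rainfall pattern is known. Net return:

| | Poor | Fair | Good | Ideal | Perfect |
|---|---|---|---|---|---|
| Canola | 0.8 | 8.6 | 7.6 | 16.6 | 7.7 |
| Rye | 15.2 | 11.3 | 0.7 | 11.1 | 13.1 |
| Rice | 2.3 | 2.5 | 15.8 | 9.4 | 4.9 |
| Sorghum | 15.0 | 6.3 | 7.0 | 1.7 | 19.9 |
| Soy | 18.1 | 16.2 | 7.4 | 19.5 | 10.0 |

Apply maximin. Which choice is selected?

Soy

Row minima: Canola=0.8, Rye=0.7, Rice=2.3, Sorghum=1.7, Soy=7.4
Best worst-case = 7.4 → Soy.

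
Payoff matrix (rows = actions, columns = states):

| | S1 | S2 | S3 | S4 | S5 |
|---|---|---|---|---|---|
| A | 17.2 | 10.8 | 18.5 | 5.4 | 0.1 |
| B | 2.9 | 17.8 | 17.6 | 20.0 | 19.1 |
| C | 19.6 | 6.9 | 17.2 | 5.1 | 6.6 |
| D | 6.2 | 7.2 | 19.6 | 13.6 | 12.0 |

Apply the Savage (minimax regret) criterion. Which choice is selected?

Column bests: S1=19.6, S2=17.8, S3=19.6, S4=20.0, S5=19.1.
A regrets: 2.4, 7.0, 1.1, 14.6, 19.0 → max 19.0
B regrets: 16.7, 0.0, 2.0, 0.0, 0.0 → max 16.7
C regrets: 0.0, 10.9, 2.4, 14.9, 12.5 → max 14.9
D regrets: 13.4, 10.6, 0.0, 6.4, 7.1 → max 13.4
Smallest max regret = 13.4 → D.

D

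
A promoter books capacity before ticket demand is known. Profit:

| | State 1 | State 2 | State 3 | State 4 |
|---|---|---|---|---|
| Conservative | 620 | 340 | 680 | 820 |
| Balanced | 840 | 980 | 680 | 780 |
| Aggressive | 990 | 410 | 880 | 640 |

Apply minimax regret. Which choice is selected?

Balanced

Column bests: State 1=990, State 2=980, State 3=880, State 4=820.
Conservative regrets: 370, 640, 200, 0 → max 640
Balanced regrets: 150, 0, 200, 40 → max 200
Aggressive regrets: 0, 570, 0, 180 → max 570
Smallest max regret = 200 → Balanced.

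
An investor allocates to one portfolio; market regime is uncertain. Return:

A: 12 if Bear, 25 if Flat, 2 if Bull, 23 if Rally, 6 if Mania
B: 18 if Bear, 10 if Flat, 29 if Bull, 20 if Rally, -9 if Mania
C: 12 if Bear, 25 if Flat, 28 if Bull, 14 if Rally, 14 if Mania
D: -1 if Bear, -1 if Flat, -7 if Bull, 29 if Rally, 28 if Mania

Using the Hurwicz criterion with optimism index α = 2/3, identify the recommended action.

C

A: 2/3·25 + 1/3·2 = 52/3
B: 2/3·29 + 1/3·(-9) = 49/3
C: 2/3·28 + 1/3·12 = 68/3
D: 2/3·29 + 1/3·(-7) = 17
Highest Hurwicz score = 68/3 → C.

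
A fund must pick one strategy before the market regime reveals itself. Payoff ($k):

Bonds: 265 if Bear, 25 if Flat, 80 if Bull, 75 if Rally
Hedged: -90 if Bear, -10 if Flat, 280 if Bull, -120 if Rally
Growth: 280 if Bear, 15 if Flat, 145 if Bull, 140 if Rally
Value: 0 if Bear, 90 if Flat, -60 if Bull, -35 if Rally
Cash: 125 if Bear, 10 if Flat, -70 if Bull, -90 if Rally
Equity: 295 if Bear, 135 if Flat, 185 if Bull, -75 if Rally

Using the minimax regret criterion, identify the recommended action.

Column bests: Bear=295, Flat=135, Bull=280, Rally=140.
Bonds regrets: 30, 110, 200, 65 → max 200
Hedged regrets: 385, 145, 0, 260 → max 385
Growth regrets: 15, 120, 135, 0 → max 135
Value regrets: 295, 45, 340, 175 → max 340
Cash regrets: 170, 125, 350, 230 → max 350
Equity regrets: 0, 0, 95, 215 → max 215
Smallest max regret = 135 → Growth.

Growth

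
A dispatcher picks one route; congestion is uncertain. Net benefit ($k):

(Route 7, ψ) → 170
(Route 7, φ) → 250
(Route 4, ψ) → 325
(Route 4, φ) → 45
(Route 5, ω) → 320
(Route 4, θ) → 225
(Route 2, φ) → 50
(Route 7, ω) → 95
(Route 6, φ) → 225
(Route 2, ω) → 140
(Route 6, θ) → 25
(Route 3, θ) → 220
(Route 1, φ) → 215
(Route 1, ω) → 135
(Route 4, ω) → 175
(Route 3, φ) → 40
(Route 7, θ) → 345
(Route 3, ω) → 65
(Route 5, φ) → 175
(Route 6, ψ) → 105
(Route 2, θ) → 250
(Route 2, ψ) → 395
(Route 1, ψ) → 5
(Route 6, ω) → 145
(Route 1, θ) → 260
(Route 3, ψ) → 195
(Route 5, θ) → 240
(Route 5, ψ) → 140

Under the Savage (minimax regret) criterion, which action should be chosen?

Column bests: θ=345, φ=250, ψ=395, ω=320.
Route 1 regrets: 85, 35, 390, 185 → max 390
Route 2 regrets: 95, 200, 0, 180 → max 200
Route 3 regrets: 125, 210, 200, 255 → max 255
Route 4 regrets: 120, 205, 70, 145 → max 205
Route 5 regrets: 105, 75, 255, 0 → max 255
Route 6 regrets: 320, 25, 290, 175 → max 320
Route 7 regrets: 0, 0, 225, 225 → max 225
Smallest max regret = 200 → Route 2.

Route 2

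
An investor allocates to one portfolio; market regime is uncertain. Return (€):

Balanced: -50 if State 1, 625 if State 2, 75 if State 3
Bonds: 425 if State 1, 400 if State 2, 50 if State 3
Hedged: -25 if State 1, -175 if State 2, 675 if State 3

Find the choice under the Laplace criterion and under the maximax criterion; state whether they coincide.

Row averages: Balanced=650/3, Bonds=875/3, Hedged=475/3
Highest average = 875/3 → Bonds.
Row maxima: Balanced=625, Bonds=425, Hedged=675
Best best-case = 675 → Hedged.

laplace → Bonds; maximax → Hedged (disagree)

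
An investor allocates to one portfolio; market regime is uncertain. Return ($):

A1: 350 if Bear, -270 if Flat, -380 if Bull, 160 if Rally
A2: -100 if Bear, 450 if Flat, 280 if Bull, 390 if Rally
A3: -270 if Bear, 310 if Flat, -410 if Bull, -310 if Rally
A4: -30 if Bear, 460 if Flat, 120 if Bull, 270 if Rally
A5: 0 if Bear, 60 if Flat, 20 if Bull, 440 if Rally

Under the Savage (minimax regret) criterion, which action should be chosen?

Column bests: Bear=350, Flat=460, Bull=280, Rally=440.
A1 regrets: 0, 730, 660, 280 → max 730
A2 regrets: 450, 10, 0, 50 → max 450
A3 regrets: 620, 150, 690, 750 → max 750
A4 regrets: 380, 0, 160, 170 → max 380
A5 regrets: 350, 400, 260, 0 → max 400
Smallest max regret = 380 → A4.

A4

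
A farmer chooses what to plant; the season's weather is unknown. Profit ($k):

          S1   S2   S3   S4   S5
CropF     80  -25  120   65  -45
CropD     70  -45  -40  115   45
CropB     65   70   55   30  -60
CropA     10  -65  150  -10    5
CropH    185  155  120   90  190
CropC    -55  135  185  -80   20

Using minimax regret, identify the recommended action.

Column bests: S1=185, S2=155, S3=185, S4=115, S5=190.
CropF regrets: 105, 180, 65, 50, 235 → max 235
CropD regrets: 115, 200, 225, 0, 145 → max 225
CropB regrets: 120, 85, 130, 85, 250 → max 250
CropA regrets: 175, 220, 35, 125, 185 → max 220
CropH regrets: 0, 0, 65, 25, 0 → max 65
CropC regrets: 240, 20, 0, 195, 170 → max 240
Smallest max regret = 65 → CropH.

CropH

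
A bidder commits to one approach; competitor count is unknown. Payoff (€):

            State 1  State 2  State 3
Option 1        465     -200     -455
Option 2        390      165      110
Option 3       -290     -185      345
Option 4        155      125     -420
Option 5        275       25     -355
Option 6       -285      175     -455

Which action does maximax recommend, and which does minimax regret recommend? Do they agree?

Row maxima: Option 1=465, Option 2=390, Option 3=345, Option 4=155, Option 5=275, Option 6=175
Best best-case = 465 → Option 1.
Column bests: State 1=465, State 2=175, State 3=345.
Option 1 regrets: 0, 375, 800 → max 800
Option 2 regrets: 75, 10, 235 → max 235
Option 3 regrets: 755, 360, 0 → max 755
Option 4 regrets: 310, 50, 765 → max 765
Option 5 regrets: 190, 150, 700 → max 700
Option 6 regrets: 750, 0, 800 → max 800
Smallest max regret = 235 → Option 2.

maximax → Option 1; minimax regret → Option 2 (disagree)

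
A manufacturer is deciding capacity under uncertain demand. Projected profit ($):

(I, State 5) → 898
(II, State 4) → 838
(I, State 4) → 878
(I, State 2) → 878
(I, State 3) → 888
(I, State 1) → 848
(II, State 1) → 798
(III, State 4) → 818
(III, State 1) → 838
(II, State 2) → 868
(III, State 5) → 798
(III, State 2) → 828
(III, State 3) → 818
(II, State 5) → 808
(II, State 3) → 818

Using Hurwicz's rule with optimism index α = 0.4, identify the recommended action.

I: 0.4·898 + 0.6·848 = 868
II: 0.4·868 + 0.6·798 = 826
III: 0.4·838 + 0.6·798 = 814
Highest Hurwicz score = 868 → I.

I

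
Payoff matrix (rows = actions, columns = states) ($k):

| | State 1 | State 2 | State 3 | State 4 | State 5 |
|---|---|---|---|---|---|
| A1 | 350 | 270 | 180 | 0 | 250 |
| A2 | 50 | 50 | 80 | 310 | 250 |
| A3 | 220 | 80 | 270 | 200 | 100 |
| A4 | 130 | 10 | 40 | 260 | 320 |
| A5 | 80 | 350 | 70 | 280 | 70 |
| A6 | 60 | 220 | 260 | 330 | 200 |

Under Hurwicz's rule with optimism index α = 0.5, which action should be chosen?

A1: 0.5·350 + 0.5·0 = 175
A2: 0.5·310 + 0.5·50 = 180
A3: 0.5·270 + 0.5·80 = 175
A4: 0.5·320 + 0.5·10 = 165
A5: 0.5·350 + 0.5·70 = 210
A6: 0.5·330 + 0.5·60 = 195
Highest Hurwicz score = 210 → A5.

A5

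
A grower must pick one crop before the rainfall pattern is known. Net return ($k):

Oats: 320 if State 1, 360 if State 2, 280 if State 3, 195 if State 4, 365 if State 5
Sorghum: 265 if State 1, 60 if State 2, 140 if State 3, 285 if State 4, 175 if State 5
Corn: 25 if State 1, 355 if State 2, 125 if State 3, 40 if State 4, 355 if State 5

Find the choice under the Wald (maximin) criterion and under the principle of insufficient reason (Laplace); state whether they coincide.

maximin → Oats; laplace → Oats (agree)

Row minima: Oats=195, Sorghum=60, Corn=25
Best worst-case = 195 → Oats.
Row averages: Oats=304, Sorghum=185, Corn=180
Highest average = 304 → Oats.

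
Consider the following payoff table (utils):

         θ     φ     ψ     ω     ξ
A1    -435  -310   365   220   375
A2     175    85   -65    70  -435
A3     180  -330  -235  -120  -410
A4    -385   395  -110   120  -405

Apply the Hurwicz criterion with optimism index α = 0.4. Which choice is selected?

A4

A1: 0.4·375 + 0.6·(-435) = -111
A2: 0.4·175 + 0.6·(-435) = -191
A3: 0.4·180 + 0.6·(-410) = -174
A4: 0.4·395 + 0.6·(-405) = -85
Highest Hurwicz score = -85 → A4.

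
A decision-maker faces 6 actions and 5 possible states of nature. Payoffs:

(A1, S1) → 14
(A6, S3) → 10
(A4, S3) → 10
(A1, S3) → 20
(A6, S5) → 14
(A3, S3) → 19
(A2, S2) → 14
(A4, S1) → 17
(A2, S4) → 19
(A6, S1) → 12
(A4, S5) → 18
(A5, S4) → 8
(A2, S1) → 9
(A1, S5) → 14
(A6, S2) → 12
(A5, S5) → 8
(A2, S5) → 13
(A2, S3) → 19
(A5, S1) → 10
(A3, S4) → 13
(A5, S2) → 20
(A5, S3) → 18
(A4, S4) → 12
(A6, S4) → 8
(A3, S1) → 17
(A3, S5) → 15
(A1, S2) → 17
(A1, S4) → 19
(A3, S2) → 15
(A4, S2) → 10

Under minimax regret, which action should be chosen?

Column bests: S1=17, S2=20, S3=20, S4=19, S5=18.
A1 regrets: 3, 3, 0, 0, 4 → max 4
A2 regrets: 8, 6, 1, 0, 5 → max 8
A3 regrets: 0, 5, 1, 6, 3 → max 6
A4 regrets: 0, 10, 10, 7, 0 → max 10
A5 regrets: 7, 0, 2, 11, 10 → max 11
A6 regrets: 5, 8, 10, 11, 4 → max 11
Smallest max regret = 4 → A1.

A1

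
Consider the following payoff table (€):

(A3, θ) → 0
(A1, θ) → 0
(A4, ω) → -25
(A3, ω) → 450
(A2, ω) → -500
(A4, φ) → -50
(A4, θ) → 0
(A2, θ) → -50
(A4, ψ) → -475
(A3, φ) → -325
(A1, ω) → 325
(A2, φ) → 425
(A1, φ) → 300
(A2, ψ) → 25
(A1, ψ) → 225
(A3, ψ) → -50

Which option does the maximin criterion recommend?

A1

Row minima: A1=0, A2=-500, A3=-325, A4=-475
Best worst-case = 0 → A1.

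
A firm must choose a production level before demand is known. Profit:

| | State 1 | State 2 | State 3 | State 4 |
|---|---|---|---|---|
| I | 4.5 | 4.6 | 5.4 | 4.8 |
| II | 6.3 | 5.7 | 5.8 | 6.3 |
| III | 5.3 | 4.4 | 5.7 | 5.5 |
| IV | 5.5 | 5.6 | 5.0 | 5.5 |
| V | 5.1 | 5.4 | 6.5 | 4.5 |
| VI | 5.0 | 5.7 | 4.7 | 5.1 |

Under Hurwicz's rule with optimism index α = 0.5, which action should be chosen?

I: 0.5·5.4 + 0.5·4.5 = 4.95
II: 0.5·6.3 + 0.5·5.7 = 6
III: 0.5·5.7 + 0.5·4.4 = 5.05
IV: 0.5·5.6 + 0.5·5.0 = 5.3
V: 0.5·6.5 + 0.5·4.5 = 5.5
VI: 0.5·5.7 + 0.5·4.7 = 5.2
Highest Hurwicz score = 6 → II.

II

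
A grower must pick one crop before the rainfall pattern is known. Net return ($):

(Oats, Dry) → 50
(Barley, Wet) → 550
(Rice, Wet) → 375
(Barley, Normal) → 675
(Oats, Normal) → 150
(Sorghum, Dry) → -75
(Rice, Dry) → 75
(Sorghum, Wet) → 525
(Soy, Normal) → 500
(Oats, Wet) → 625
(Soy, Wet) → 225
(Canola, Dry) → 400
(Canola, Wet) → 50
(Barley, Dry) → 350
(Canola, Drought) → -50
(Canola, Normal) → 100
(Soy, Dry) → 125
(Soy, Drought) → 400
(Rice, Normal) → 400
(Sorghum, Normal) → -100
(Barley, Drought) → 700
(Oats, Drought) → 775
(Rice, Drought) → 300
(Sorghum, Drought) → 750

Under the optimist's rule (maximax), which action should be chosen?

Row maxima: Barley=700, Oats=775, Canola=400, Rice=400, Soy=500, Sorghum=750
Best best-case = 775 → Oats.

Oats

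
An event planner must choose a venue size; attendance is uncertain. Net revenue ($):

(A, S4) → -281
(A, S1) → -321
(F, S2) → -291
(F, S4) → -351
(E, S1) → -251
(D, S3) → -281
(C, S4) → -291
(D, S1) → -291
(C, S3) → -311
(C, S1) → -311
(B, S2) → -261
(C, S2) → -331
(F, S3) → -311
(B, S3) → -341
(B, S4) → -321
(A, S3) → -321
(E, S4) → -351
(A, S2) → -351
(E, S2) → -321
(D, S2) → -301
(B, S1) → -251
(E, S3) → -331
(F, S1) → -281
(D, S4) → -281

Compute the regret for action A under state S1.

Best payoff under S1 is -251.
Regret = -251 − (-321) = 70.

70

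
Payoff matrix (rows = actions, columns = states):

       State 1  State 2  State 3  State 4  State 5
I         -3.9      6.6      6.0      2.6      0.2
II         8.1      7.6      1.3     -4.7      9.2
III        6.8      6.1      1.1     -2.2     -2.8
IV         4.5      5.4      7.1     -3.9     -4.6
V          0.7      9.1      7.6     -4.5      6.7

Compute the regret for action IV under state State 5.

13.8

Best payoff under State 5 is 9.2.
Regret = 9.2 − (-4.6) = 13.8.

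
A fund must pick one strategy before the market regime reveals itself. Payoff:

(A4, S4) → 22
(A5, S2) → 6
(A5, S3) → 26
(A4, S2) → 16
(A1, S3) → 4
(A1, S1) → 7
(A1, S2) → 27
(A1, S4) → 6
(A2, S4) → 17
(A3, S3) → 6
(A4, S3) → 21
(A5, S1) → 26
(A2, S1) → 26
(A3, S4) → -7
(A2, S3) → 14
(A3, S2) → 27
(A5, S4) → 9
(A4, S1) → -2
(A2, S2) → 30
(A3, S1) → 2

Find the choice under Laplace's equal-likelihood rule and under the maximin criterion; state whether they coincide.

Row averages: A1=11, A2=21.75, A3=7, A4=14.25, A5=16.75
Highest average = 21.75 → A2.
Row minima: A1=4, A2=14, A3=-7, A4=-2, A5=6
Best worst-case = 14 → A2.

laplace → A2; maximin → A2 (agree)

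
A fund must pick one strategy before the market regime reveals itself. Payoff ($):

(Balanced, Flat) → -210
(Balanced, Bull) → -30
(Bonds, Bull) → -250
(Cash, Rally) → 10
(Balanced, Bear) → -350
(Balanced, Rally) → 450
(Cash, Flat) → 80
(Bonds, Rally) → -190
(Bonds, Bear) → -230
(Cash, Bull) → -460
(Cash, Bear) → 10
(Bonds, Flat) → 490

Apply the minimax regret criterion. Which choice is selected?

Cash

Column bests: Bear=10, Flat=490, Bull=-30, Rally=450.
Bonds regrets: 240, 0, 220, 640 → max 640
Cash regrets: 0, 410, 430, 440 → max 440
Balanced regrets: 360, 700, 0, 0 → max 700
Smallest max regret = 440 → Cash.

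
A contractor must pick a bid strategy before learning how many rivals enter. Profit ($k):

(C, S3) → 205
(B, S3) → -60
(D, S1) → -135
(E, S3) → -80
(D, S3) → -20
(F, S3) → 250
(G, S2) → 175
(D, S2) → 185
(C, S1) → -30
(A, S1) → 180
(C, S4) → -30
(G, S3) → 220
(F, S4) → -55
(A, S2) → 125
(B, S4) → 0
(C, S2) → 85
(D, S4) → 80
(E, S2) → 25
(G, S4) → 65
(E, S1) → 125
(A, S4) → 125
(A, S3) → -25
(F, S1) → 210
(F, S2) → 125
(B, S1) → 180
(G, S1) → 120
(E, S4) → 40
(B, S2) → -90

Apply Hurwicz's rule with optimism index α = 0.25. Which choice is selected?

G

A: 0.25·180 + 0.75·(-25) = 26.25
B: 0.25·180 + 0.75·(-90) = -22.5
C: 0.25·205 + 0.75·(-30) = 28.75
D: 0.25·185 + 0.75·(-135) = -55
E: 0.25·125 + 0.75·(-80) = -28.75
F: 0.25·250 + 0.75·(-55) = 21.25
G: 0.25·220 + 0.75·65 = 103.75
Highest Hurwicz score = 103.75 → G.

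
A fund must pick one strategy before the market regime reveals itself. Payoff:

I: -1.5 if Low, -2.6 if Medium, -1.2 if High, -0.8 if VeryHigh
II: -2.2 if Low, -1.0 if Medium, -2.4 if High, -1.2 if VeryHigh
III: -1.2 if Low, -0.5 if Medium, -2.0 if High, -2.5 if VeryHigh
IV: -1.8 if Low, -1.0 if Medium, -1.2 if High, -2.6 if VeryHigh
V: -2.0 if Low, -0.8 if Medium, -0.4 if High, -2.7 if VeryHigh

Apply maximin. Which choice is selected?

II

Row minima: I=-2.6, II=-2.4, III=-2.5, IV=-2.6, V=-2.7
Best worst-case = -2.4 → II.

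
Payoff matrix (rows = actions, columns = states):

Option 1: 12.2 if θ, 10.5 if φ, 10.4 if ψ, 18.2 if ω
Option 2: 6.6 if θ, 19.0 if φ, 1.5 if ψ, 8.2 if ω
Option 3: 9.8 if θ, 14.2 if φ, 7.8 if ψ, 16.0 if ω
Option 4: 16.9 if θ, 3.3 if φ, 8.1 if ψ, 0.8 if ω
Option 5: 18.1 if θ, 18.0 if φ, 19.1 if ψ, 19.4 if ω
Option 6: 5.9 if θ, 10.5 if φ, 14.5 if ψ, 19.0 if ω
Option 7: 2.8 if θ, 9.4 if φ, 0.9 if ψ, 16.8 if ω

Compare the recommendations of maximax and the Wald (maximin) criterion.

maximax → Option 5; maximin → Option 5 (agree)

Row maxima: Option 1=18.2, Option 2=19.0, Option 3=16.0, Option 4=16.9, Option 5=19.4, Option 6=19.0, Option 7=16.8
Best best-case = 19.4 → Option 5.
Row minima: Option 1=10.4, Option 2=1.5, Option 3=7.8, Option 4=0.8, Option 5=18.0, Option 6=5.9, Option 7=0.9
Best worst-case = 18.0 → Option 5.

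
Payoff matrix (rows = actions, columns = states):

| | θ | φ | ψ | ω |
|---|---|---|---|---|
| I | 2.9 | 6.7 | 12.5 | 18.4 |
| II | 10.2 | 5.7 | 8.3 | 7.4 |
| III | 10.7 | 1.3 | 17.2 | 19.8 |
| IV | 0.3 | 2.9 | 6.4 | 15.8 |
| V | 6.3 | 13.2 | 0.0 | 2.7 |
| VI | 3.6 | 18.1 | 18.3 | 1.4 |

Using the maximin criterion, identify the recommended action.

Row minima: I=2.9, II=5.7, III=1.3, IV=0.3, V=0.0, VI=1.4
Best worst-case = 5.7 → II.

II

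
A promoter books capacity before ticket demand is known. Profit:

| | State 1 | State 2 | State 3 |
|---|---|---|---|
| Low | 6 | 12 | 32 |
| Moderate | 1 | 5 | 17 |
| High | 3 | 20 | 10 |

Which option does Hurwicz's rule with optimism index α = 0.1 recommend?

Low

Low: 0.1·32 + 0.9·6 = 8.6
Moderate: 0.1·17 + 0.9·1 = 2.6
High: 0.1·20 + 0.9·3 = 4.7
Highest Hurwicz score = 8.6 → Low.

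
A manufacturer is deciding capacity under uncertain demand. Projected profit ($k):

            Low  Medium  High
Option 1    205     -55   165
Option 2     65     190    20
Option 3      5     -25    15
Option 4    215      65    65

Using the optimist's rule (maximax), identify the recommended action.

Row maxima: Option 1=205, Option 2=190, Option 3=15, Option 4=215
Best best-case = 215 → Option 4.

Option 4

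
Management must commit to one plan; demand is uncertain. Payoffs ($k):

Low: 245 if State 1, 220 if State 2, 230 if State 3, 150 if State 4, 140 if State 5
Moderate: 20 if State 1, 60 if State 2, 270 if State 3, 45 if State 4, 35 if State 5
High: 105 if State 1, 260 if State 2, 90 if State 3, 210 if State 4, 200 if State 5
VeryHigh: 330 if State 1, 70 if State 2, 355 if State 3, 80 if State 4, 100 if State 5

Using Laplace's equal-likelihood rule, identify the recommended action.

Row averages: Low=197, Moderate=86, High=173, VeryHigh=187
Highest average = 197 → Low.

Low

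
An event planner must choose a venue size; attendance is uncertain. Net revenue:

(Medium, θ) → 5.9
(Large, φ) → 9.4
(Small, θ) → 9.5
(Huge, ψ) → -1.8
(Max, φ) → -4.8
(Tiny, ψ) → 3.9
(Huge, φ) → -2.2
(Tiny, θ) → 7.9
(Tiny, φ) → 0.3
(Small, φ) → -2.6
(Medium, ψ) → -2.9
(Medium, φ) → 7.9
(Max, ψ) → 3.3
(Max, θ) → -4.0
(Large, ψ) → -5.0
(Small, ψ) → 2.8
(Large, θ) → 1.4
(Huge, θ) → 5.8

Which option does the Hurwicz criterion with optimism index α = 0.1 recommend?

Tiny: 0.1·7.9 + 0.9·0.3 = 1.06
Small: 0.1·9.5 + 0.9·(-2.6) = -1.39
Medium: 0.1·7.9 + 0.9·(-2.9) = -1.82
Large: 0.1·9.4 + 0.9·(-5.0) = -3.56
Huge: 0.1·5.8 + 0.9·(-2.2) = -1.4
Max: 0.1·3.3 + 0.9·(-4.8) = -3.99
Highest Hurwicz score = 1.06 → Tiny.

Tiny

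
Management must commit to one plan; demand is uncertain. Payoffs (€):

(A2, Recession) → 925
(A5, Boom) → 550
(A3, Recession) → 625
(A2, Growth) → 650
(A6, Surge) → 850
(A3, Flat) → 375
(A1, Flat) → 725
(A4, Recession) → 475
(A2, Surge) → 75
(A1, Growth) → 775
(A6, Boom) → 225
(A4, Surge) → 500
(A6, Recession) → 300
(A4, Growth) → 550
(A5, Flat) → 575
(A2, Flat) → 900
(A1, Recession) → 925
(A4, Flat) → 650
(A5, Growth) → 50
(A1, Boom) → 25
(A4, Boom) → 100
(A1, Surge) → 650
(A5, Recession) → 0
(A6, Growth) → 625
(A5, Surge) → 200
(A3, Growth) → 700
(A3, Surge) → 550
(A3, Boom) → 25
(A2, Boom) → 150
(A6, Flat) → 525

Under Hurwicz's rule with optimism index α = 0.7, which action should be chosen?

A2

A1: 0.7·925 + 0.3·25 = 655
A2: 0.7·925 + 0.3·75 = 670
A3: 0.7·700 + 0.3·25 = 497.5
A4: 0.7·650 + 0.3·100 = 485
A5: 0.7·575 + 0.3·0 = 402.5
A6: 0.7·850 + 0.3·225 = 662.5
Highest Hurwicz score = 670 → A2.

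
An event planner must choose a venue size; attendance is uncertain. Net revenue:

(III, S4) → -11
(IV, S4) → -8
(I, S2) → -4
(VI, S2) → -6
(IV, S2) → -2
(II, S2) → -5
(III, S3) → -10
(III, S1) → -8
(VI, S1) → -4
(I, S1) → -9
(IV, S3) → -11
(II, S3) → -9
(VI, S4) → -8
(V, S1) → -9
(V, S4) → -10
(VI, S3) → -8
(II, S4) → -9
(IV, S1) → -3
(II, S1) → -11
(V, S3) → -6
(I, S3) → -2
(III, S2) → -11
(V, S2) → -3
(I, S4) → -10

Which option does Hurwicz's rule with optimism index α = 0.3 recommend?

I: 0.3·(-2) + 0.7·(-10) = -7.6
II: 0.3·(-5) + 0.7·(-11) = -9.2
III: 0.3·(-8) + 0.7·(-11) = -10.1
IV: 0.3·(-2) + 0.7·(-11) = -8.3
V: 0.3·(-3) + 0.7·(-10) = -7.9
VI: 0.3·(-4) + 0.7·(-8) = -6.8
Highest Hurwicz score = -6.8 → VI.

VI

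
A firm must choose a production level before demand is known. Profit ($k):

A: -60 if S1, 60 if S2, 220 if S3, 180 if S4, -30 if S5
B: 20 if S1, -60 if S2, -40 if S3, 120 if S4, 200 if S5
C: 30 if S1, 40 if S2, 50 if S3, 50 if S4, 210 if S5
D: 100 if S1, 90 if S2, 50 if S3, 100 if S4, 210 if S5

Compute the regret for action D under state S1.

Best payoff under S1 is 100.
Regret = 100 − 100 = 0.

0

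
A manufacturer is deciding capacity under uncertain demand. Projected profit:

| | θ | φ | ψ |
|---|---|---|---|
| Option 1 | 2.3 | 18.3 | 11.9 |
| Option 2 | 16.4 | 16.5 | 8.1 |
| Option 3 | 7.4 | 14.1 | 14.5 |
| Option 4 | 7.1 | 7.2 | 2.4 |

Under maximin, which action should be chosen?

Row minima: Option 1=2.3, Option 2=8.1, Option 3=7.4, Option 4=2.4
Best worst-case = 8.1 → Option 2.

Option 2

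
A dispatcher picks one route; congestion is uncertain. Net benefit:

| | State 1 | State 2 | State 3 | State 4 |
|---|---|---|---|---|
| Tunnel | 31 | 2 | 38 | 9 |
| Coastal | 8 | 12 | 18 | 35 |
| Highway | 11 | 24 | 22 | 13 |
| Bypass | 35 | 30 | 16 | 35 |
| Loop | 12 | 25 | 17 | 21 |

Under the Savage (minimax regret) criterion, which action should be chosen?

Column bests: State 1=35, State 2=30, State 3=38, State 4=35.
Tunnel regrets: 4, 28, 0, 26 → max 28
Coastal regrets: 27, 18, 20, 0 → max 27
Highway regrets: 24, 6, 16, 22 → max 24
Bypass regrets: 0, 0, 22, 0 → max 22
Loop regrets: 23, 5, 21, 14 → max 23
Smallest max regret = 22 → Bypass.

Bypass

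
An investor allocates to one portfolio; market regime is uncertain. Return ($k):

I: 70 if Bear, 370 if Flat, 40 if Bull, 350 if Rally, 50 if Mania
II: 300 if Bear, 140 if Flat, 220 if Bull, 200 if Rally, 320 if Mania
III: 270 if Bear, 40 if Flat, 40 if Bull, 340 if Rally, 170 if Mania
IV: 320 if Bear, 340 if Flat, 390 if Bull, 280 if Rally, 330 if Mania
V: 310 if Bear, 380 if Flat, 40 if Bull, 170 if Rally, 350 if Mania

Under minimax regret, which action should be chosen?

IV

Column bests: Bear=320, Flat=380, Bull=390, Rally=350, Mania=350.
I regrets: 250, 10, 350, 0, 300 → max 350
II regrets: 20, 240, 170, 150, 30 → max 240
III regrets: 50, 340, 350, 10, 180 → max 350
IV regrets: 0, 40, 0, 70, 20 → max 70
V regrets: 10, 0, 350, 180, 0 → max 350
Smallest max regret = 70 → IV.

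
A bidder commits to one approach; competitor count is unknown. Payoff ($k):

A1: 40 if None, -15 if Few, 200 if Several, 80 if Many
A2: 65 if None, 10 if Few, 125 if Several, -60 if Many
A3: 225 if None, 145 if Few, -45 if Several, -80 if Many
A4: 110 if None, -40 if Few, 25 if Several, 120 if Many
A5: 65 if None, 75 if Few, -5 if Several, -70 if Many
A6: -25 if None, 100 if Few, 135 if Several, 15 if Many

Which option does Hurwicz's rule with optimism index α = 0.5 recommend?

A1: 0.5·200 + 0.5·(-15) = 92.5
A2: 0.5·125 + 0.5·(-60) = 32.5
A3: 0.5·225 + 0.5·(-80) = 72.5
A4: 0.5·120 + 0.5·(-40) = 40
A5: 0.5·75 + 0.5·(-70) = 2.5
A6: 0.5·135 + 0.5·(-25) = 55
Highest Hurwicz score = 92.5 → A1.

A1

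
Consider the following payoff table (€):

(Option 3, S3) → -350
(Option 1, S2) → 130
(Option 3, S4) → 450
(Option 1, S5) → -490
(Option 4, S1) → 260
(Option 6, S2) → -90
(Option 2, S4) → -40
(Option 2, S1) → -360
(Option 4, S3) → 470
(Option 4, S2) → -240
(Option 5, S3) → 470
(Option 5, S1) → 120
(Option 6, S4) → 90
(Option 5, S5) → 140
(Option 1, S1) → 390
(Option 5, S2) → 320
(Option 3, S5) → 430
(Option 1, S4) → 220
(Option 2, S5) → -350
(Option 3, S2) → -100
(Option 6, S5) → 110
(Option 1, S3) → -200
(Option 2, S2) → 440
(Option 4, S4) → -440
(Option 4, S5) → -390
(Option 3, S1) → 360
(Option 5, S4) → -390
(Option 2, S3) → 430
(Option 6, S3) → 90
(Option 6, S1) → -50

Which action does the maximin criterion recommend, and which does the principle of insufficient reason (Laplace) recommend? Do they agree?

maximin → Option 6; laplace → Option 3 (disagree)

Row minima: Option 1=-490, Option 2=-360, Option 3=-350, Option 4=-440, Option 5=-390, Option 6=-90
Best worst-case = -90 → Option 6.
Row averages: Option 1=10, Option 2=24, Option 3=158, Option 4=-68, Option 5=132, Option 6=30
Highest average = 158 → Option 3.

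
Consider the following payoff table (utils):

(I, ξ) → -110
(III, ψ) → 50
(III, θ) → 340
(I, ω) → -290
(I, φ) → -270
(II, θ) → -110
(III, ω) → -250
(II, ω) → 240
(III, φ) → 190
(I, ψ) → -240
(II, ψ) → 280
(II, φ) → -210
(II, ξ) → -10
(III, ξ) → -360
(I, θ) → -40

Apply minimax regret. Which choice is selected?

II

Column bests: θ=340, φ=190, ψ=280, ω=240, ξ=-10.
I regrets: 380, 460, 520, 530, 100 → max 530
II regrets: 450, 400, 0, 0, 0 → max 450
III regrets: 0, 0, 230, 490, 350 → max 490
Smallest max regret = 450 → II.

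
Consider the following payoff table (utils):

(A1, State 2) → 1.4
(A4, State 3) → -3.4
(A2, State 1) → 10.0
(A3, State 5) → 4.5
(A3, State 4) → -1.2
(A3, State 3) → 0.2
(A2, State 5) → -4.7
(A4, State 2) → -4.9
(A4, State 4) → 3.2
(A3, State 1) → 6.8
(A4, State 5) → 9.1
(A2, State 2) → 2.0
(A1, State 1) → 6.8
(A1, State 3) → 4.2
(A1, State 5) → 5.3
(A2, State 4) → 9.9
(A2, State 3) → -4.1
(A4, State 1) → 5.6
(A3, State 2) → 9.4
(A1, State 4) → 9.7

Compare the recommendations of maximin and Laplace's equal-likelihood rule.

maximin → A1; laplace → A1 (agree)

Row minima: A1=1.4, A2=-4.7, A3=-1.2, A4=-4.9
Best worst-case = 1.4 → A1.
Row averages: A1=5.48, A2=2.62, A3=3.94, A4=1.92
Highest average = 5.48 → A1.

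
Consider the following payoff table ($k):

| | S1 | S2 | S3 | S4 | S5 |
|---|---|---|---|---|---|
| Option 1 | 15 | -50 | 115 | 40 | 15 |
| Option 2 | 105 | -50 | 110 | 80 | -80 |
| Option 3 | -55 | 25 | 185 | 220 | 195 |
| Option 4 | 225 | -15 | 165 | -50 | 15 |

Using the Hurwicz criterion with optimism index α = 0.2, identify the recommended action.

Option 1: 0.2·115 + 0.8·(-50) = -17
Option 2: 0.2·110 + 0.8·(-80) = -42
Option 3: 0.2·220 + 0.8·(-55) = 0
Option 4: 0.2·225 + 0.8·(-50) = 5
Highest Hurwicz score = 5 → Option 4.

Option 4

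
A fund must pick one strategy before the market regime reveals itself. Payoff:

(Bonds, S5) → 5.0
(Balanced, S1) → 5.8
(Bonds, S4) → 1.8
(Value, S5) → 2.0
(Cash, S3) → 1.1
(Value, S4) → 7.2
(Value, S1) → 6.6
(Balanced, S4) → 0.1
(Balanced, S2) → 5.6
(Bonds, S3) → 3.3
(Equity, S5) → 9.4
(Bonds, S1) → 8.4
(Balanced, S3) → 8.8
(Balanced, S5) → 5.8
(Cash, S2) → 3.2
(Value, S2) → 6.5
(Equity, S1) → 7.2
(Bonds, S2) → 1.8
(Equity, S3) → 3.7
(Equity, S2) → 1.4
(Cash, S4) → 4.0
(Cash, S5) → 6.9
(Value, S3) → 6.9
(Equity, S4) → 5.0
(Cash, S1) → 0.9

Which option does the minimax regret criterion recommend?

Column bests: S1=8.4, S2=6.5, S3=8.8, S4=7.2, S5=9.4.
Value regrets: 1.8, 0.0, 1.9, 0.0, 7.4 → max 7.4
Balanced regrets: 2.6, 0.9, 0.0, 7.1, 3.6 → max 7.1
Equity regrets: 1.2, 5.1, 5.1, 2.2, 0.0 → max 5.1
Cash regrets: 7.5, 3.3, 7.7, 3.2, 2.5 → max 7.7
Bonds regrets: 0.0, 4.7, 5.5, 5.4, 4.4 → max 5.5
Smallest max regret = 5.1 → Equity.

Equity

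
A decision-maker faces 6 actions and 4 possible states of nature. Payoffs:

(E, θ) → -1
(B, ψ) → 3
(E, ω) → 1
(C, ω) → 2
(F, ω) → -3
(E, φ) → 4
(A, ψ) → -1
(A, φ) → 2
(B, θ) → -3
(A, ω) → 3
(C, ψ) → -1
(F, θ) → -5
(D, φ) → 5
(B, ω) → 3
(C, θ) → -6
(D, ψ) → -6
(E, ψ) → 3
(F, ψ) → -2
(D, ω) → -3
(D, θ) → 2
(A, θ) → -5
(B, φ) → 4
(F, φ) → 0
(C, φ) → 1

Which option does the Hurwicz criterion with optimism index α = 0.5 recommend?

A: 0.5·3 + 0.5·(-5) = -1
B: 0.5·4 + 0.5·(-3) = 0.5
C: 0.5·2 + 0.5·(-6) = -2
D: 0.5·5 + 0.5·(-6) = -0.5
E: 0.5·4 + 0.5·(-1) = 1.5
F: 0.5·0 + 0.5·(-5) = -2.5
Highest Hurwicz score = 1.5 → E.

E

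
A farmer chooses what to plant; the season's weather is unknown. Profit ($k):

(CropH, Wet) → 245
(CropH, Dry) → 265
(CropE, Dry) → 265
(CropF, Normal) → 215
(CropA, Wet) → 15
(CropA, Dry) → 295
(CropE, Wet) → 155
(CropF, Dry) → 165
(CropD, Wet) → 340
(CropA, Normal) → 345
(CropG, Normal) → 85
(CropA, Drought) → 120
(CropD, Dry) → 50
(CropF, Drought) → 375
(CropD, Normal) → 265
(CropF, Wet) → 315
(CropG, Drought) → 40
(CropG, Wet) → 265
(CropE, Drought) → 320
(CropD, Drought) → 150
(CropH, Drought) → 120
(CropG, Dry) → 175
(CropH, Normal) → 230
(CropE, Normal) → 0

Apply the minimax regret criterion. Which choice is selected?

Column bests: Drought=375, Dry=295, Normal=345, Wet=340.
CropG regrets: 335, 120, 260, 75 → max 335
CropE regrets: 55, 30, 345, 185 → max 345
CropD regrets: 225, 245, 80, 0 → max 245
CropA regrets: 255, 0, 0, 325 → max 325
CropH regrets: 255, 30, 115, 95 → max 255
CropF regrets: 0, 130, 130, 25 → max 130
Smallest max regret = 130 → CropF.

CropF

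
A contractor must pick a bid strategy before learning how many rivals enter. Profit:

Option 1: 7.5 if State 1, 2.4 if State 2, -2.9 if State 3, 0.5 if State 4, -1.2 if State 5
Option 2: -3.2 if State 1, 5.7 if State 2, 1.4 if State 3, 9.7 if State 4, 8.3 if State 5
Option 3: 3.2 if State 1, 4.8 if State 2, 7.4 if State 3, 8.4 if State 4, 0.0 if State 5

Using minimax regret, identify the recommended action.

Column bests: State 1=7.5, State 2=5.7, State 3=7.4, State 4=9.7, State 5=8.3.
Option 1 regrets: 0.0, 3.3, 10.3, 9.2, 9.5 → max 10.3
Option 2 regrets: 10.7, 0.0, 6.0, 0.0, 0.0 → max 10.7
Option 3 regrets: 4.3, 0.9, 0.0, 1.3, 8.3 → max 8.3
Smallest max regret = 8.3 → Option 3.

Option 3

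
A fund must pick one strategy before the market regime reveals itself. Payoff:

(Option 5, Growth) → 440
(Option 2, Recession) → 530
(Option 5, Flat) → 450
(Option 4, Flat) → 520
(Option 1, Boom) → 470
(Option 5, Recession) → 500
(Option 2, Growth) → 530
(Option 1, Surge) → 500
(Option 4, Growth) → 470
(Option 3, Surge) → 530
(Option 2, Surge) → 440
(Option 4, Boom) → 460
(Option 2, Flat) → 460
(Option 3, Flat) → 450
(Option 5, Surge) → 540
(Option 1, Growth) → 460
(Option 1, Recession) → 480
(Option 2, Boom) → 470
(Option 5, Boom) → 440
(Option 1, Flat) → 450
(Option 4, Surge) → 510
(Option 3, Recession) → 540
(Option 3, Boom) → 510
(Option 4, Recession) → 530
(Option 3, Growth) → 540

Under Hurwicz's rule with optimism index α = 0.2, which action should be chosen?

Option 4

Option 1: 0.2·500 + 0.8·450 = 460
Option 2: 0.2·530 + 0.8·440 = 458
Option 3: 0.2·540 + 0.8·450 = 468
Option 4: 0.2·530 + 0.8·460 = 474
Option 5: 0.2·540 + 0.8·440 = 460
Highest Hurwicz score = 474 → Option 4.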